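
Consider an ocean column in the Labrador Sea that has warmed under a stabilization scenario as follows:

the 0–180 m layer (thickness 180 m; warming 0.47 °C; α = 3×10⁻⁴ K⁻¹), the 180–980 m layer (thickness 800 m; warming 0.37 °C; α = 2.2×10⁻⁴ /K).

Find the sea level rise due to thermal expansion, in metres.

about 0.0905 m

Layer 1: 0.47 × 3×10⁻⁴ × 180 = 0.02538 m
Layer 2: 2.2×10⁻⁴ × 0.37 × 800 = 0.06512 m
Δh = 0.02538 + 0.06512 = 0.09050 m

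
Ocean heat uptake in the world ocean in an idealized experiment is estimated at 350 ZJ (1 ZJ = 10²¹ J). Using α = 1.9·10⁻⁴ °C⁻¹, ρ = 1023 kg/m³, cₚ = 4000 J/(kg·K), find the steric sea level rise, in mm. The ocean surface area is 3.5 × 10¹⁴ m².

Δh ≈ 46.4 mm

Per unit area: Q = 350×10²¹ / (3.5×10¹⁴) = 1×10⁹ J/m²
Δh = αQ/(ρcₚ) = 1.9×10⁻⁴ × 1×10⁹ / (1023 × 4000) ≈ 0.046432 m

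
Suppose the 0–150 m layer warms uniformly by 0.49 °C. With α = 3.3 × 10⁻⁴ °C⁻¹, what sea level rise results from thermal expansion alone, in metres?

Δh = 0.0243 m

Δh = αΔT·H = 3.3×10⁻⁴ × 0.49 × 150 = 0.024255 m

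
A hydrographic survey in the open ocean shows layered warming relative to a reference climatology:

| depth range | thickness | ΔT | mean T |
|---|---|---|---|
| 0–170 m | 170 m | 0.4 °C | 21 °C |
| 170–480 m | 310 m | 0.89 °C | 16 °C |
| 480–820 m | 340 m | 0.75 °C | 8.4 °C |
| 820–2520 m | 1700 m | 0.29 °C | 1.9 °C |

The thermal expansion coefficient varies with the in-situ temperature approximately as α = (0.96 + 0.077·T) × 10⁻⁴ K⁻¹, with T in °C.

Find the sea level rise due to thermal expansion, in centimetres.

17 cm of thermosteric rise

Layer 1: α = (0.96 + 0.077×21)×10⁻⁴ = 2.577×10⁻⁴ K⁻¹
Layer 2: α = (0.96 + 0.077×16)×10⁻⁴ = 2.192×10⁻⁴ K⁻¹
Layer 3: α = (0.96 + 0.077×8.4)×10⁻⁴ = 1.6068×10⁻⁴ K⁻¹
Layer 4: α = (0.96 + 0.077×1.9)×10⁻⁴ = 1.1063×10⁻⁴ K⁻¹
Layer 1: 0.4 × 170 × 2.577×10⁻⁴ = 0.0175236 m
2.192×10⁻⁴ × 0.89 × 310 = 0.06047728 m
Layer 3: 340 × 0.75 × 1.6068×10⁻⁴ = 0.0409734 m
820–2520 m: 1.1063×10⁻⁴ × 0.29 × 1700 = 0.05454059 m
Δh = 0.0175236 + 0.06047728 + 0.0409734 + 0.05454059 = 0.17351487 m ≈ 17 cm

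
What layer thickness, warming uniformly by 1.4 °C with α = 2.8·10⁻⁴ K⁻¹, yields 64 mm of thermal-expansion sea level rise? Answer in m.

H = Δh/(αΔT) = 0.064 / (2.8×10⁻⁴ × 1.4) ≈ 163.3 m

about 163 m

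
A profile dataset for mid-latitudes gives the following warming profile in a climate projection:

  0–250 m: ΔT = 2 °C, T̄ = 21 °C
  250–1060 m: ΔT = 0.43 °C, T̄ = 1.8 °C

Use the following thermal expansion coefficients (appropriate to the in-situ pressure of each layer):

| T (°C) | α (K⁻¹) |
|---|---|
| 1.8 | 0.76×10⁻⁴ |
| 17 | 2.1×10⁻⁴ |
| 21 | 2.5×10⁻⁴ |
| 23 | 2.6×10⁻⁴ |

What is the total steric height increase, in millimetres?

Layer 1 at 21 °C → α = 2.5×10⁻⁴ K⁻¹
Layer 2 at 1.8 °C → α = 0.76×10⁻⁴ K⁻¹
Layer 1: 2.5×10⁻⁴ × 2 × 250 = 0.12500 m
250–1060 m: 810 × 0.43 × 0.76×10⁻⁴ = 0.0264708 m
Δh = 0.12500 + 0.0264708 = 0.1514708 m ≈ 150 mm

Δh ≈ 150 mm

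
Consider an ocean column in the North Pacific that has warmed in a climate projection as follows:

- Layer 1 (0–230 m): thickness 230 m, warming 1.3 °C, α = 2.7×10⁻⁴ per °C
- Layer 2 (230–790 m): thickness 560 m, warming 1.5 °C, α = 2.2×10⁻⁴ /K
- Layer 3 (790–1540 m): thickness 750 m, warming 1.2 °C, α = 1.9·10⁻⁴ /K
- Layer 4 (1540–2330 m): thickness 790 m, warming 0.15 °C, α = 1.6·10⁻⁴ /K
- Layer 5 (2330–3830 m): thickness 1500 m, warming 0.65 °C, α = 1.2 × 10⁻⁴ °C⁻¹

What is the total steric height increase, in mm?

Layer 1: 230 × 1.3 × 2.7×10⁻⁴ = 0.08073 m
1.5 × 2.2×10⁻⁴ × 560 = 0.18480 m
1.2 × 750 × 1.9×10⁻⁴ = 0.17100 m
Layer 4: 1.6×10⁻⁴ × 790 × 0.15 = 0.01896 m
Layer 5: 0.65 × 1.2×10⁻⁴ × 1500 = 0.11700 m
Δh = 0.08073 + 0.18480 + 0.17100 + 0.01896 + 0.11700 = 0.57249 m

Δh ≈ 570 mm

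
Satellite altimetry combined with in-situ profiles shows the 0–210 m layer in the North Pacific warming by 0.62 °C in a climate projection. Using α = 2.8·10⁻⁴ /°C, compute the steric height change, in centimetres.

Δh = αΔT·H = 2.8×10⁻⁴ × 0.62 × 210 = 0.036456 m

about 3.6 cm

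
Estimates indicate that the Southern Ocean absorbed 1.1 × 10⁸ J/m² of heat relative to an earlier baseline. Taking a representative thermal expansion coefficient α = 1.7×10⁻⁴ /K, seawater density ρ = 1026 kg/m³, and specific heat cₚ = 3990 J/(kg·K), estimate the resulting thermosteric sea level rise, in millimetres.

4.57 mm of thermosteric rise

Δh = αQ/(ρcₚ) = 1.7×10⁻⁴ × 1.1×10⁸ / (1026 × 3990) ≈ 0.004568 m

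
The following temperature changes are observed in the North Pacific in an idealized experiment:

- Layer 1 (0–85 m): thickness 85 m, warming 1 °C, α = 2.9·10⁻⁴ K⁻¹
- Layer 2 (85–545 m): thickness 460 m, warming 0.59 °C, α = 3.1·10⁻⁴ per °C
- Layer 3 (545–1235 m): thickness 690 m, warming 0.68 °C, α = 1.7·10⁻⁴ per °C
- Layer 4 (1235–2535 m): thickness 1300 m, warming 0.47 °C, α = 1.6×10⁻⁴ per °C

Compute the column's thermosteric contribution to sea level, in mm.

85 × 1 × 2.9×10⁻⁴ = 0.02465 m
Layer 2: 460 × 0.59 × 3.1×10⁻⁴ = 0.084134 m
545–1235 m: 1.7×10⁻⁴ × 690 × 0.68 = 0.079764 m
Layer 4: 1300 × 1.6×10⁻⁴ × 0.47 = 0.09776 m
Δh = 0.02465 + 0.084134 + 0.079764 + 0.09776 = 0.286308 m

290 mm of thermosteric rise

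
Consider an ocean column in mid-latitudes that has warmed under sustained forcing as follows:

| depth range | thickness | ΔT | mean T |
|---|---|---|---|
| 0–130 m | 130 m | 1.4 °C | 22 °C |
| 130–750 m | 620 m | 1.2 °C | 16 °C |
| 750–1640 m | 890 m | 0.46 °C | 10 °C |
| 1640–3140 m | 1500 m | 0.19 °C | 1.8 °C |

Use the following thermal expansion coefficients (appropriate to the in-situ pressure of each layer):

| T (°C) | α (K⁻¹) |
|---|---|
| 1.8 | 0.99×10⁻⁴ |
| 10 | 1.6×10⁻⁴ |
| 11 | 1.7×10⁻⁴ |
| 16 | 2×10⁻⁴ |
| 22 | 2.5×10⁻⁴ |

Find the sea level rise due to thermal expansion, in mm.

Δh ≈ 288 mm

Layer 1 at 22 °C → α = 2.5×10⁻⁴ K⁻¹
Layer 2 at 16 °C → α = 2×10⁻⁴ K⁻¹
Layer 3 at 10 °C → α = 1.6×10⁻⁴ K⁻¹
Layer 4 at 1.8 °C → α = 0.99×10⁻⁴ K⁻¹
Layer 1: 130 × 2.5×10⁻⁴ × 1.4 = 0.04550 m
130–750 m: 620 × 2×10⁻⁴ × 1.2 = 0.14880 m
890 × 1.6×10⁻⁴ × 0.46 = 0.065504 m
Layer 4: 1500 × 0.99×10⁻⁴ × 0.19 = 0.028215 m
Δh = 0.04550 + 0.14880 + 0.065504 + 0.028215 = 0.288019 m ≈ 288 mm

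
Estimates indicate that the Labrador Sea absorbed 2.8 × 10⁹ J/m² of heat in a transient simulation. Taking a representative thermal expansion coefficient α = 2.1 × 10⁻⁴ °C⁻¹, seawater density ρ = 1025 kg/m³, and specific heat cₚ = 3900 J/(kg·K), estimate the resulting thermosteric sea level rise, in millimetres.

Δh = αQ/(ρcₚ) = 2.1×10⁻⁴ × 2.8×10⁹ / (1025 × 3900) ≈ 0.14709 m

147 mm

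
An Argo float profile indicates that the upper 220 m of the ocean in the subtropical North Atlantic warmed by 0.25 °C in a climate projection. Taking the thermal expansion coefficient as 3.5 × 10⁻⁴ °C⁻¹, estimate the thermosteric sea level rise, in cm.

Δh = αΔT·H = 3.5×10⁻⁴ × 0.25 × 220 = 0.01925 m

1.93 cm of thermosteric rise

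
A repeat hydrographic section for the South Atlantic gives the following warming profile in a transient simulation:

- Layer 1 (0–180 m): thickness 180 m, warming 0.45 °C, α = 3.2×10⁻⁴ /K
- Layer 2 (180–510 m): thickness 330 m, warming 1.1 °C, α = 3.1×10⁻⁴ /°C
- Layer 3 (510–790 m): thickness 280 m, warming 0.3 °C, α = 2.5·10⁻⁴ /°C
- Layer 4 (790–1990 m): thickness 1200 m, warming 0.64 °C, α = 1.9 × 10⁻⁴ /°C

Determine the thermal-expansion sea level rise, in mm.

0–180 m: 0.45 × 180 × 3.2×10⁻⁴ = 0.02592 m
Layer 2: 1.1 × 330 × 3.1×10⁻⁴ = 0.11253 m
510–790 m: 0.3 × 280 × 2.5×10⁻⁴ = 0.02100 m
790–1990 m: 0.64 × 1.9×10⁻⁴ × 1200 = 0.14592 m
Δh = 0.02592 + 0.11253 + 0.02100 + 0.14592 = 0.30537 m ≈ 305 mm

about 305 mm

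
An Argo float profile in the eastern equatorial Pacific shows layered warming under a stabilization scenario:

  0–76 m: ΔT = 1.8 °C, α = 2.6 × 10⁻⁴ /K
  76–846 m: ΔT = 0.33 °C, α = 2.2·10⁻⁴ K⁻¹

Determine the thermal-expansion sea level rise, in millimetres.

Δh ≈ 91 mm

0–76 m: 1.8 × 2.6×10⁻⁴ × 76 = 0.035568 m
Layer 2: 2.2×10⁻⁴ × 0.33 × 770 = 0.055902 m
Δh = 0.035568 + 0.055902 = 0.09147 m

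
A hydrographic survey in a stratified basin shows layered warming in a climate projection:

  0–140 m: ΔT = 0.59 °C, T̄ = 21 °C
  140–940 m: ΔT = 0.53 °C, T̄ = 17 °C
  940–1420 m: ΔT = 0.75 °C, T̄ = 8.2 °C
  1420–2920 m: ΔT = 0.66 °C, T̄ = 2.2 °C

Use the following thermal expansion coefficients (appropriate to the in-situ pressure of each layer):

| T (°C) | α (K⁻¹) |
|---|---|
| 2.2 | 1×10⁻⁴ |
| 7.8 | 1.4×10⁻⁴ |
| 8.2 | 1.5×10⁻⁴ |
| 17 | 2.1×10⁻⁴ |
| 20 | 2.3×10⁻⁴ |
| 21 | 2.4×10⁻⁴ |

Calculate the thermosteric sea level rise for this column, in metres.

Layer 1 at 21 °C → α = 2.4×10⁻⁴ K⁻¹
Layer 2 at 17 °C → α = 2.1×10⁻⁴ K⁻¹
Layer 3 at 8.2 °C → α = 1.5×10⁻⁴ K⁻¹
Layer 4 at 2.2 °C → α = 1×10⁻⁴ K⁻¹
0–140 m: 2.4×10⁻⁴ × 140 × 0.59 = 0.019824 m
0.53 × 800 × 2.1×10⁻⁴ = 0.08904 m
Layer 3: 0.75 × 480 × 1.5×10⁻⁴ = 0.05400 m
1420–2920 m: 0.66 × 1500 × 1×10⁻⁴ = 0.09900 m
Δh = 0.019824 + 0.08904 + 0.05400 + 0.09900 = 0.261864 m

Δh ≈ 0.262 m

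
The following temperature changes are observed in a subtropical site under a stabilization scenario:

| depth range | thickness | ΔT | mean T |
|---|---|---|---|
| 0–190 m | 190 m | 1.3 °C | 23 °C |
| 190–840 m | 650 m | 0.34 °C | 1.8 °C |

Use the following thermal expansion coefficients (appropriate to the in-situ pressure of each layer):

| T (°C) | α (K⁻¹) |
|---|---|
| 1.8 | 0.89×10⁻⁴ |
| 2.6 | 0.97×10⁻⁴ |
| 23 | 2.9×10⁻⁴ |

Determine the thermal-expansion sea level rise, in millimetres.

Layer 1 at 23 °C → α = 2.9×10⁻⁴ K⁻¹
Layer 2 at 1.8 °C → α = 0.89×10⁻⁴ K⁻¹
Layer 1: 1.3 × 2.9×10⁻⁴ × 190 = 0.07163 m
190–840 m: 650 × 0.89×10⁻⁴ × 0.34 = 0.019669 m
Δh = 0.07163 + 0.019669 = 0.091299 m

91.3 mm of thermosteric rise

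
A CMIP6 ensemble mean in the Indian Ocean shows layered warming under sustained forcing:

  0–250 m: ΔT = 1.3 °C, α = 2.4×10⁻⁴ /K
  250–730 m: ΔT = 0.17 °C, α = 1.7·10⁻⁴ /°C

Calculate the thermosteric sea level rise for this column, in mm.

91.9 mm

0–250 m: 250 × 1.3 × 2.4×10⁻⁴ = 0.07800 m
250–730 m: 1.7×10⁻⁴ × 0.17 × 480 = 0.013872 m
Δh = 0.07800 + 0.013872 = 0.091872 m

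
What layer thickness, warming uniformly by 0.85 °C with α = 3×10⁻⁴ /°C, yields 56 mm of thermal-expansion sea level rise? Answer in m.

H = Δh/(αΔT) = 0.056 / (3×10⁻⁴ × 0.85) ≈ 219.6 m

220 m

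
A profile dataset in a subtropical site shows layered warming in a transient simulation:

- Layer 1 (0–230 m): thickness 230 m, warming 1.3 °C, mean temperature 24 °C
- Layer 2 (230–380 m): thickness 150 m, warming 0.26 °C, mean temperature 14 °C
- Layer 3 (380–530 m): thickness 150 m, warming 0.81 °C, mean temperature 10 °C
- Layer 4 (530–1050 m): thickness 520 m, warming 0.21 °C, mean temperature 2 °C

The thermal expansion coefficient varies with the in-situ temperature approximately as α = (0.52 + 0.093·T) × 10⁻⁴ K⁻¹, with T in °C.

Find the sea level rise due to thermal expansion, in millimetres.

115 mm of thermosteric rise

Layer 1: α = (0.52 + 0.093×24)×10⁻⁴ = 2.752×10⁻⁴ K⁻¹
Layer 2: α = (0.52 + 0.093×14)×10⁻⁴ = 1.822×10⁻⁴ K⁻¹
Layer 3: α = (0.52 + 0.093×10)×10⁻⁴ = 1.45×10⁻⁴ K⁻¹
Layer 4: α = (0.52 + 0.093×2)×10⁻⁴ = 0.706×10⁻⁴ K⁻¹
Layer 1: 2.752×10⁻⁴ × 1.3 × 230 = 0.0822848 m
150 × 1.822×10⁻⁴ × 0.26 = 0.0071058 m
Layer 3: 150 × 1.45×10⁻⁴ × 0.81 = 0.0176175 m
530–1050 m: 0.21 × 520 × 0.706×10⁻⁴ = 0.00770952 m
Δh = 0.0822848 + 0.0071058 + 0.0176175 + 0.00770952 = 0.11471762 m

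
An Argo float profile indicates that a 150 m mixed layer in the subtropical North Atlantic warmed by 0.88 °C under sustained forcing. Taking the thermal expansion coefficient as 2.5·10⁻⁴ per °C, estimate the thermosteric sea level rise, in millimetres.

33.0 mm of thermosteric rise

Δh = αΔT·H = 2.5×10⁻⁴ × 0.88 × 150 = 0.03300 m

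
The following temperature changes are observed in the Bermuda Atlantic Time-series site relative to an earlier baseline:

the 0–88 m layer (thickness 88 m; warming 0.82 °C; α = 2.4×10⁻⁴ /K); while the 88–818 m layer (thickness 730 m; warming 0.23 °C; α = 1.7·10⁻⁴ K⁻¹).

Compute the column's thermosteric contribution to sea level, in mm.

Layer 1: 2.4×10⁻⁴ × 88 × 0.82 = 0.0173184 m
Layer 2: 0.23 × 1.7×10⁻⁴ × 730 = 0.028543 m
Δh = 0.0173184 + 0.028543 = 0.0458614 m ≈ 45.9 mm

Δh ≈ 45.9 mm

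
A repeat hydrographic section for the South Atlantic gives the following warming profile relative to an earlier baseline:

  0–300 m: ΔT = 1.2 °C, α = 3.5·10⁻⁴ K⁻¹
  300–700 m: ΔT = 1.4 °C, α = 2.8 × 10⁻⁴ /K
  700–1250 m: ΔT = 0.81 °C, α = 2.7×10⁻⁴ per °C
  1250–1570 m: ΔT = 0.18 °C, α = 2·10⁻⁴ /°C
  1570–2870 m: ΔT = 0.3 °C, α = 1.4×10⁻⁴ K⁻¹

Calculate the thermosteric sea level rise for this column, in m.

Layer 1: 1.2 × 300 × 3.5×10⁻⁴ = 0.12600 m
300–700 m: 1.4 × 400 × 2.8×10⁻⁴ = 0.15680 m
Layer 3: 550 × 0.81 × 2.7×10⁻⁴ = 0.120285 m
2×10⁻⁴ × 320 × 0.18 = 0.01152 m
Layer 5: 1300 × 0.3 × 1.4×10⁻⁴ = 0.05460 m
Δh = 0.12600 + 0.15680 + 0.120285 + 0.01152 + 0.05460 = 0.469205 m

0.469 m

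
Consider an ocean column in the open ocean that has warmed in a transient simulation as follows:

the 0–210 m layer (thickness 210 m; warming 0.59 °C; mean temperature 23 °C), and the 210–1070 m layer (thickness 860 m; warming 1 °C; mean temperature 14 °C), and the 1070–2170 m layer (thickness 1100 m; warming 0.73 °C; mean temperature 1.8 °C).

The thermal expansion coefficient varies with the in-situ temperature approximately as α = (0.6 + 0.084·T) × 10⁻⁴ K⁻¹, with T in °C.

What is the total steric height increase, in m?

Δh ≈ 0.244 m

Layer 1: α = (0.6 + 0.084×23)×10⁻⁴ = 2.532×10⁻⁴ K⁻¹
Layer 2: α = (0.6 + 0.084×14)×10⁻⁴ = 1.776×10⁻⁴ K⁻¹
Layer 3: α = (0.6 + 0.084×1.8)×10⁻⁴ = 0.7512×10⁻⁴ K⁻¹
0.59 × 210 × 2.532×10⁻⁴ = 0.03137148 m
210–1070 m: 1.776×10⁻⁴ × 860 × 1 = 0.152736 m
0.73 × 1100 × 0.7512×10⁻⁴ = 0.06032136 m
Δh = 0.03137148 + 0.152736 + 0.06032136 = 0.24442884 m ≈ 0.244 m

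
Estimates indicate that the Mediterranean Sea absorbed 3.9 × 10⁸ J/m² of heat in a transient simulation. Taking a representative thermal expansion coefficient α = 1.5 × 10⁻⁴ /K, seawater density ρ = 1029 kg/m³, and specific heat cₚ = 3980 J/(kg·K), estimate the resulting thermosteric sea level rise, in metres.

Δh = 0.0143 m

Δh = αQ/(ρcₚ) = 1.5×10⁻⁴ × 3.9×10⁸ / (1029 × 3980) ≈ 0.014284 m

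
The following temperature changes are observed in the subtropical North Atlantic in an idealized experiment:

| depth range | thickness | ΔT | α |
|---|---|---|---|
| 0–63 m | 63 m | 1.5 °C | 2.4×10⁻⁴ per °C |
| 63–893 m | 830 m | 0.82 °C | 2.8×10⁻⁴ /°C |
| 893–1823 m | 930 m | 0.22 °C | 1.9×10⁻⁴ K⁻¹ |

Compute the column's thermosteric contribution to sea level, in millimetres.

0–63 m: 2.4×10⁻⁴ × 63 × 1.5 = 0.02268 m
63–893 m: 2.8×10⁻⁴ × 830 × 0.82 = 0.190568 m
Layer 3: 1.9×10⁻⁴ × 930 × 0.22 = 0.038874 m
Δh = 0.02268 + 0.190568 + 0.038874 = 0.252122 m

252 mm of thermosteric rise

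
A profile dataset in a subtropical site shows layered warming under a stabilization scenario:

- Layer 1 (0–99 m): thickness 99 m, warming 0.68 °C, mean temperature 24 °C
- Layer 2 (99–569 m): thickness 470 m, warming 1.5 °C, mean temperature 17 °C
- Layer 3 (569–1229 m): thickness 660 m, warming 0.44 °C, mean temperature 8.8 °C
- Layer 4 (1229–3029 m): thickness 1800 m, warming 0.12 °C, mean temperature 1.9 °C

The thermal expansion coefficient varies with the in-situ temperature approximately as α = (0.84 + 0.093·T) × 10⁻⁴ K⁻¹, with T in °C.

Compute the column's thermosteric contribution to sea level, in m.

Δh ≈ 0.261 m

Layer 1: α = (0.84 + 0.093×24)×10⁻⁴ = 3.072×10⁻⁴ K⁻¹
Layer 2: α = (0.84 + 0.093×17)×10⁻⁴ = 2.421×10⁻⁴ K⁻¹
Layer 3: α = (0.84 + 0.093×8.8)×10⁻⁴ = 1.6584×10⁻⁴ K⁻¹
Layer 4: α = (0.84 + 0.093×1.9)×10⁻⁴ = 1.0167×10⁻⁴ K⁻¹
Layer 1: 3.072×10⁻⁴ × 99 × 0.68 = 0.020680704 m
99–569 m: 470 × 2.421×10⁻⁴ × 1.5 = 0.1706805 m
569–1229 m: 660 × 1.6584×10⁻⁴ × 0.44 = 0.048159936 m
1229–3029 m: 0.12 × 1.0167×10⁻⁴ × 1800 = 0.02196072 m
Δh = 0.020680704 + 0.1706805 + 0.048159936 + 0.02196072 = 0.26148186 m ≈ 0.261 m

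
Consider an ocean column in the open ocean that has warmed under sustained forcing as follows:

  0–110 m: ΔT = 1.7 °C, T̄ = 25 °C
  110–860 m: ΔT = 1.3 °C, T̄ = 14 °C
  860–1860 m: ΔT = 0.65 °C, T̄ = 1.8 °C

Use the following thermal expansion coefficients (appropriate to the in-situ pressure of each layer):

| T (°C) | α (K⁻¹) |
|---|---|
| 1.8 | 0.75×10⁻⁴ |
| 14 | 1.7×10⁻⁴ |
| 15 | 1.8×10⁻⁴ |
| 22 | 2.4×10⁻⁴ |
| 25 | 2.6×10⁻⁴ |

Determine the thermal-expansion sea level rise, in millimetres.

Layer 1 at 25 °C → α = 2.6×10⁻⁴ K⁻¹
Layer 2 at 14 °C → α = 1.7×10⁻⁴ K⁻¹
Layer 3 at 1.8 °C → α = 0.75×10⁻⁴ K⁻¹
2.6×10⁻⁴ × 110 × 1.7 = 0.04862 m
750 × 1.3 × 1.7×10⁻⁴ = 0.16575 m
860–1860 m: 1000 × 0.75×10⁻⁴ × 0.65 = 0.04875 m
Δh = 0.04862 + 0.16575 + 0.04875 = 0.26312 m ≈ 263 mm

about 263 mm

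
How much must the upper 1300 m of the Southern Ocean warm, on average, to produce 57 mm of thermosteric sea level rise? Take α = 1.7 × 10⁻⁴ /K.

ΔT = Δh/(αH) = 0.057 / (1.7×10⁻⁴ × 1300) ≈ 0.2579 K

0.258 K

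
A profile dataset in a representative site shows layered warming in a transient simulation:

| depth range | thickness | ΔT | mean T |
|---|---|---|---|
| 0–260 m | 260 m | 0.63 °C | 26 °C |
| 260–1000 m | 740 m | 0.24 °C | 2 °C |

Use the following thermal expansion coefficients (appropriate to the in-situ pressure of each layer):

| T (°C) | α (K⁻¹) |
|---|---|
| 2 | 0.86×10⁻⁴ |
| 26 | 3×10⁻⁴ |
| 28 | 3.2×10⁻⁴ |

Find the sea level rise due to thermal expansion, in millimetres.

about 64 mm

Layer 1 at 26 °C → α = 3×10⁻⁴ K⁻¹
Layer 2 at 2 °C → α = 0.86×10⁻⁴ K⁻¹
0–260 m: 260 × 3×10⁻⁴ × 0.63 = 0.04914 m
Layer 2: 740 × 0.86×10⁻⁴ × 0.24 = 0.0152736 m
Δh = 0.04914 + 0.0152736 = 0.0644136 m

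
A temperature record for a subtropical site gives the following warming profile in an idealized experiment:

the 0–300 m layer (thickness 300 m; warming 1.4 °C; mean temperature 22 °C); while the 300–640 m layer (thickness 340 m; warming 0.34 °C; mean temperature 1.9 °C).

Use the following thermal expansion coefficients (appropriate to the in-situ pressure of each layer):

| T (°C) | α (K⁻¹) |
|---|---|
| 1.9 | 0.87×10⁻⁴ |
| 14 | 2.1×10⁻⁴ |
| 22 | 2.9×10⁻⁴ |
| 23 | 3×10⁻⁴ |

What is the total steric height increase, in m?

Layer 1 at 22 °C → α = 2.9×10⁻⁴ K⁻¹
Layer 2 at 1.9 °C → α = 0.87×10⁻⁴ K⁻¹
0–300 m: 1.4 × 300 × 2.9×10⁻⁴ = 0.12180 m
Layer 2: 0.87×10⁻⁴ × 340 × 0.34 = 0.0100572 m
Δh = 0.12180 + 0.0100572 = 0.1318572 m

Δh ≈ 0.132 m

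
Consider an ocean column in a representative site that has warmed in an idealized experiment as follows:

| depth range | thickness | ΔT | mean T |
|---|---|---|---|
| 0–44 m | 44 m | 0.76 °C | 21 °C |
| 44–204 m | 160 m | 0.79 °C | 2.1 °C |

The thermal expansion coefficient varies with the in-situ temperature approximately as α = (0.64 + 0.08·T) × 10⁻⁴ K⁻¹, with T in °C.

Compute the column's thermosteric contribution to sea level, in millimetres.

Δh ≈ 18 mm

Layer 1: α = (0.64 + 0.08×21)×10⁻⁴ = 2.32×10⁻⁴ K⁻¹
Layer 2: α = (0.64 + 0.08×2.1)×10⁻⁴ = 0.808×10⁻⁴ K⁻¹
Layer 1: 44 × 2.32×10⁻⁴ × 0.76 = 0.00775808 m
0.808×10⁻⁴ × 160 × 0.79 = 0.01021312 m
Δh = 0.00775808 + 0.01021312 = 0.0179712 m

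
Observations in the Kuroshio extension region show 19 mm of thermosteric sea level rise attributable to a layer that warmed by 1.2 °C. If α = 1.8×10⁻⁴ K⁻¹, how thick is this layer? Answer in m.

H = Δh/(αΔT) = 0.019 / (1.8×10⁻⁴ × 1.2) ≈ 87.96 m

H ≈ 88 m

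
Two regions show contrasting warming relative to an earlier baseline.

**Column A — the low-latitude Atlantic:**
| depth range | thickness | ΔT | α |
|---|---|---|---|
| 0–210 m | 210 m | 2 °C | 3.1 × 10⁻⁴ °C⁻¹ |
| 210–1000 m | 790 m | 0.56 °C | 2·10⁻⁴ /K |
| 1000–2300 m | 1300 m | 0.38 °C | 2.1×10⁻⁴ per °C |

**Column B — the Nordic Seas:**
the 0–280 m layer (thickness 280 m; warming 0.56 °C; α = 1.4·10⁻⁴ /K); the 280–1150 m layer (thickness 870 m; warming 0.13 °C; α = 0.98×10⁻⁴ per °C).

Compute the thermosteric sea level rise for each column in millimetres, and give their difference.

A: 322 mm; B: 33.0 mm; difference 289 mm

A 3.1×10⁻⁴ × 2 × 210 = 0.13020 m
A 790 × 2×10⁻⁴ × 0.56 = 0.08848 m
A Layer 3: 1300 × 0.38 × 2.1×10⁻⁴ = 0.10374 m
A total: 0.32242 m
B Layer 1: 0.56 × 1.4×10⁻⁴ × 280 = 0.021952 m
B 280–1150 m: 0.13 × 870 × 0.98×10⁻⁴ = 0.0110838 m
B total: 0.0330358 m
Difference: 0.32242 − 0.0330358 = 0.2893842 m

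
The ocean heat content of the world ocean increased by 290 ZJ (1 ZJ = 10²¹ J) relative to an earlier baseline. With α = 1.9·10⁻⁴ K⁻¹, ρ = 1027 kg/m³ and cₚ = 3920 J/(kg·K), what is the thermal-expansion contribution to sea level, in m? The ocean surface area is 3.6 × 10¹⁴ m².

Δh = 0.0380 m

Per unit area: Q = 290×10²¹ / (3.6×10¹⁴) ≈ 8.056×10⁸ J/m²
Δh = αQ/(ρcₚ) = 1.9×10⁻⁴ × 8.056×10⁸ / (1027 × 3920) ≈ 0.03802 m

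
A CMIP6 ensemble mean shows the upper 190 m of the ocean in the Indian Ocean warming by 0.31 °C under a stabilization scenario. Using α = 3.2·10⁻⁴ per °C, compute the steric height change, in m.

about 0.0188 m

Δh = αΔT·H = 3.2×10⁻⁴ × 0.31 × 190 = 0.018848 m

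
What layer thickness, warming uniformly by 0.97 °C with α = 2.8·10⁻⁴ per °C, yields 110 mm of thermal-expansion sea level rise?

H = Δh/(αΔT) = 0.11 / (2.8×10⁻⁴ × 0.97) ≈ 405.0 m

about 410 m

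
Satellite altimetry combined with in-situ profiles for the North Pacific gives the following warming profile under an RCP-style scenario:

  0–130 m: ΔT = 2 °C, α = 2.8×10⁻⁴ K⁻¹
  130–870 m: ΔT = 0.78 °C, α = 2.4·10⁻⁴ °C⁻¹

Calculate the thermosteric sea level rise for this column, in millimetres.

0–130 m: 2 × 130 × 2.8×10⁻⁴ = 0.07280 m
130–870 m: 0.78 × 2.4×10⁻⁴ × 740 = 0.138528 m
Δh = 0.07280 + 0.138528 = 0.211328 m

about 211 mm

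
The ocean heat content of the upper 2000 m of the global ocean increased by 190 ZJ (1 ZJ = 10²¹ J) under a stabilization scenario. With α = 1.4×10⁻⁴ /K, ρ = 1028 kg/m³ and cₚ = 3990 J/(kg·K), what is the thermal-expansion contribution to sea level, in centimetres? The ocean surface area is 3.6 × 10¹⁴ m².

Per unit area: Q = 190×10²¹ / (3.6×10¹⁴) ≈ 5.278×10⁸ J/m²
Δh = αQ/(ρcₚ) = 1.4×10⁻⁴ × 5.278×10⁸ / (1028 × 3990) ≈ 0.018015 m

Δh ≈ 1.80 cm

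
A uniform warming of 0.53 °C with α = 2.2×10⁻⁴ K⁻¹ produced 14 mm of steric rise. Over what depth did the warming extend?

H = Δh/(αΔT) = 0.014 / (2.2×10⁻⁴ × 0.53) ≈ 120.1 m

H ≈ 120 m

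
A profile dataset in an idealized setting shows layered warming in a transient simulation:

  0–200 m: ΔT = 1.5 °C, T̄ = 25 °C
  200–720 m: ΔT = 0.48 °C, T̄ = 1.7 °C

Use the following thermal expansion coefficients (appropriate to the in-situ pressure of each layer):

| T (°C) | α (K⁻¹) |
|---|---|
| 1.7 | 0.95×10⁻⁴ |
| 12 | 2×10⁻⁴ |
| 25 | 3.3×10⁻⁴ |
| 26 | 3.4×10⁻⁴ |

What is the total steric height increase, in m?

Layer 1 at 25 °C → α = 3.3×10⁻⁴ K⁻¹
Layer 2 at 1.7 °C → α = 0.95×10⁻⁴ K⁻¹
0–200 m: 1.5 × 3.3×10⁻⁴ × 200 = 0.09900 m
520 × 0.48 × 0.95×10⁻⁴ = 0.023712 m
Δh = 0.09900 + 0.023712 = 0.122712 m ≈ 0.123 m

Δh ≈ 0.123 m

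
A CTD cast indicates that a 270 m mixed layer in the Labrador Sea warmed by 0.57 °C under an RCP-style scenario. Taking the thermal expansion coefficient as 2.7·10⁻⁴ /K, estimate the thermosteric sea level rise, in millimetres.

Δh = 41.6 mm

Δh = αΔT·H = 2.7×10⁻⁴ × 0.57 × 270 = 0.041553 m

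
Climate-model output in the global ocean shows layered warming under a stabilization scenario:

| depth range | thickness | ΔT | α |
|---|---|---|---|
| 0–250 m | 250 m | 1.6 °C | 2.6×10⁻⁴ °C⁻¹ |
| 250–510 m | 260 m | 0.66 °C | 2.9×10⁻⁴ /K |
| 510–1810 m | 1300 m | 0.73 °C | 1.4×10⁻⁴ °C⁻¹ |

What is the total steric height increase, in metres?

Δh ≈ 0.29 m

2.6×10⁻⁴ × 1.6 × 250 = 0.10400 m
Layer 2: 0.66 × 2.9×10⁻⁴ × 260 = 0.049764 m
1.4×10⁻⁴ × 0.73 × 1300 = 0.13286 m
Δh = 0.10400 + 0.049764 + 0.13286 = 0.286624 m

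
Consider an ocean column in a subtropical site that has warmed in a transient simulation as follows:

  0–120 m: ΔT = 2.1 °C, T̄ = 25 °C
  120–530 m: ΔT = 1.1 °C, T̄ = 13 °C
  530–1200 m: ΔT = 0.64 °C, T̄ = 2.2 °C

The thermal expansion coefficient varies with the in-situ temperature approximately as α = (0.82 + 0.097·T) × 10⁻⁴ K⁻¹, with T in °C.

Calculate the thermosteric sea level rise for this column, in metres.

Layer 1: α = (0.82 + 0.097×25)×10⁻⁴ = 3.245×10⁻⁴ K⁻¹
Layer 2: α = (0.82 + 0.097×13)×10⁻⁴ = 2.081×10⁻⁴ K⁻¹
Layer 3: α = (0.82 + 0.097×2.2)×10⁻⁴ = 1.0334×10⁻⁴ K⁻¹
0–120 m: 3.245×10⁻⁴ × 2.1 × 120 = 0.081774 m
Layer 2: 410 × 1.1 × 2.081×10⁻⁴ = 0.0938531 m
Layer 3: 670 × 1.0334×10⁻⁴ × 0.64 = 0.044312192 m
Δh = 0.081774 + 0.0938531 + 0.044312192 = 0.219939292 m

0.220 m of thermosteric rise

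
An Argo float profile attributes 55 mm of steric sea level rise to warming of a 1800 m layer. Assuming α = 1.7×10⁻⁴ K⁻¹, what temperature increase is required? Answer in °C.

about 0.180 °C

ΔT = Δh/(αH) = 0.055 / (1.7×10⁻⁴ × 1800) ≈ 0.1797 °C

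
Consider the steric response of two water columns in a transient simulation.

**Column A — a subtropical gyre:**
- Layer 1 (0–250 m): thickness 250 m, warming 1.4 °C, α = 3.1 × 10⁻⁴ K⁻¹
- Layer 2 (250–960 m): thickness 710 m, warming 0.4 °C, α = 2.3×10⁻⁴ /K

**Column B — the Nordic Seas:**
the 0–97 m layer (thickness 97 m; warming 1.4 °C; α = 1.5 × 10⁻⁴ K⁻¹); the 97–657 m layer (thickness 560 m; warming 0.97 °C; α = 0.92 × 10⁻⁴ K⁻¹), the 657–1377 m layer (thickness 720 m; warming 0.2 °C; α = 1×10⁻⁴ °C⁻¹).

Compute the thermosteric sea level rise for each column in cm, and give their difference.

A 0–250 m: 250 × 1.4 × 3.1×10⁻⁴ = 0.10850 m
A Layer 2: 0.4 × 2.3×10⁻⁴ × 710 = 0.06532 m
A total: 0.17382 m
B Layer 1: 97 × 1.4 × 1.5×10⁻⁴ = 0.02037 m
B Layer 2: 0.97 × 0.92×10⁻⁴ × 560 = 0.0499744 m
B 657–1377 m: 720 × 1×10⁻⁴ × 0.2 = 0.01440 m
B total: 0.0847444 m
Difference: 0.17382 − 0.0847444 = 0.0890756 m

A: 17.4 cm; B: 8.47 cm; difference 8.91 cm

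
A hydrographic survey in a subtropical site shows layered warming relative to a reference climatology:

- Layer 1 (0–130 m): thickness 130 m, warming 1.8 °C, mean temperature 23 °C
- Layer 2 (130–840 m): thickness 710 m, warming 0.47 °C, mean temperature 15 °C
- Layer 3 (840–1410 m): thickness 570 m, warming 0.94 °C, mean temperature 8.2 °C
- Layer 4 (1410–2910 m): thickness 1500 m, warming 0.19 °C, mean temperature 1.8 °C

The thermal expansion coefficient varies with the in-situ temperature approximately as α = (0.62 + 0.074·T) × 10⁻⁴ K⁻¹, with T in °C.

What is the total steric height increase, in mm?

Δh = 200 mm

Layer 1: α = (0.62 + 0.074×23)×10⁻⁴ = 2.322×10⁻⁴ K⁻¹
Layer 2: α = (0.62 + 0.074×15)×10⁻⁴ = 1.73×10⁻⁴ K⁻¹
Layer 3: α = (0.62 + 0.074×8.2)×10⁻⁴ = 1.2268×10⁻⁴ K⁻¹
Layer 4: α = (0.62 + 0.074×1.8)×10⁻⁴ = 0.7532×10⁻⁴ K⁻¹
Layer 1: 2.322×10⁻⁴ × 130 × 1.8 = 0.0543348 m
0.47 × 710 × 1.73×10⁻⁴ = 0.0577301 m
840–1410 m: 570 × 1.2268×10⁻⁴ × 0.94 = 0.065731944 m
0.7532×10⁻⁴ × 0.19 × 1500 = 0.0214662 m
Δh = 0.0543348 + 0.0577301 + 0.065731944 + 0.0214662 = 0.199263044 m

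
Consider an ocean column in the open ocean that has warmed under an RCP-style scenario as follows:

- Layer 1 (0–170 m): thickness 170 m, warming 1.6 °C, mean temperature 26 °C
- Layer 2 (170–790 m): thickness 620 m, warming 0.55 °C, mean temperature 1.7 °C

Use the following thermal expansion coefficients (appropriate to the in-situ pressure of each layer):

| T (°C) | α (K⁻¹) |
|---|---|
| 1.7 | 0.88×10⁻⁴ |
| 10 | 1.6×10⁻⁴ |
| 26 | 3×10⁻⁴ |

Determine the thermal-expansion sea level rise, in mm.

112 mm of thermosteric rise

Layer 1 at 26 °C → α = 3×10⁻⁴ K⁻¹
Layer 2 at 1.7 °C → α = 0.88×10⁻⁴ K⁻¹
Layer 1: 3×10⁻⁴ × 170 × 1.6 = 0.08160 m
170–790 m: 0.88×10⁻⁴ × 620 × 0.55 = 0.030008 m
Δh = 0.08160 + 0.030008 = 0.111608 m ≈ 112 mm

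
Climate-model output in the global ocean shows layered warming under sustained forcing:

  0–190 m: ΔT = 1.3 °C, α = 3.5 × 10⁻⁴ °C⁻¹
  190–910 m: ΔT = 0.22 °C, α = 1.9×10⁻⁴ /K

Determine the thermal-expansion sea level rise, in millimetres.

about 120 mm

Layer 1: 1.3 × 3.5×10⁻⁴ × 190 = 0.08645 m
190–910 m: 0.22 × 1.9×10⁻⁴ × 720 = 0.030096 m
Δh = 0.08645 + 0.030096 = 0.116546 m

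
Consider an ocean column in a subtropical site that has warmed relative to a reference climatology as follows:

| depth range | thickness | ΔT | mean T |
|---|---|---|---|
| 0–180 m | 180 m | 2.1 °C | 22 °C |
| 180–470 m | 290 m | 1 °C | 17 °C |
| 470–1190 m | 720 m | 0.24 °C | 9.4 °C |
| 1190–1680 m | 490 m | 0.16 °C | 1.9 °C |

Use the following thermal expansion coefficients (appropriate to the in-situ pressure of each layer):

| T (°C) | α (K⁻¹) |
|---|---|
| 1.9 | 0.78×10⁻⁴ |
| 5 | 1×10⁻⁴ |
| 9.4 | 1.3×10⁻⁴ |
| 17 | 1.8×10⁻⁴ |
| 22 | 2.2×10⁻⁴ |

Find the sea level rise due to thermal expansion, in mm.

Layer 1 at 22 °C → α = 2.2×10⁻⁴ K⁻¹
Layer 2 at 17 °C → α = 1.8×10⁻⁴ K⁻¹
Layer 3 at 9.4 °C → α = 1.3×10⁻⁴ K⁻¹
Layer 4 at 1.9 °C → α = 0.78×10⁻⁴ K⁻¹
2.2×10⁻⁴ × 180 × 2.1 = 0.08316 m
180–470 m: 290 × 1 × 1.8×10⁻⁴ = 0.05220 m
470–1190 m: 720 × 1.3×10⁻⁴ × 0.24 = 0.022464 m
1190–1680 m: 490 × 0.78×10⁻⁴ × 0.16 = 0.0061152 m
Δh = 0.08316 + 0.05220 + 0.022464 + 0.0061152 = 0.1639392 m ≈ 160 mm

Δh ≈ 160 mm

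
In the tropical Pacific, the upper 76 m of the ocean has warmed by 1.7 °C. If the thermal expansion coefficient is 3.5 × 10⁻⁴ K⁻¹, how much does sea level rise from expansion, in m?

0.0452 m of thermosteric rise

Δh = αΔT·H = 3.5×10⁻⁴ × 1.7 × 76 = 0.04522 m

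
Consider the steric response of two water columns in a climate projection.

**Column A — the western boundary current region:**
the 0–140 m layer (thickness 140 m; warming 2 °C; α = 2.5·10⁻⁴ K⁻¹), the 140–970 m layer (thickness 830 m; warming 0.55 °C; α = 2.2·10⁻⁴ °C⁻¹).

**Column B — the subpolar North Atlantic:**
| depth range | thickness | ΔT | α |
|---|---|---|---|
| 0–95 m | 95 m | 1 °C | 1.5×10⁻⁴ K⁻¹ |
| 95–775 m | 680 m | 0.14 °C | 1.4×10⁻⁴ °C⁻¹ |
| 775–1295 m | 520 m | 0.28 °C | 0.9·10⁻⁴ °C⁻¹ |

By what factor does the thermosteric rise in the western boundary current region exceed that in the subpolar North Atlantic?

A 0–140 m: 2 × 140 × 2.5×10⁻⁴ = 0.07000 m
A 140–970 m: 0.55 × 830 × 2.2×10⁻⁴ = 0.10043 m
A total: 0.17043 m
B Layer 1: 1 × 95 × 1.5×10⁻⁴ = 0.01425 m
B Layer 2: 680 × 1.4×10⁻⁴ × 0.14 = 0.013328 m
B 775–1295 m: 0.9×10⁻⁴ × 520 × 0.28 = 0.013104 m
B total: 0.040682 m
Ratio: 0.17043 / 0.040682 ≈ 4.189

≈ 4.19×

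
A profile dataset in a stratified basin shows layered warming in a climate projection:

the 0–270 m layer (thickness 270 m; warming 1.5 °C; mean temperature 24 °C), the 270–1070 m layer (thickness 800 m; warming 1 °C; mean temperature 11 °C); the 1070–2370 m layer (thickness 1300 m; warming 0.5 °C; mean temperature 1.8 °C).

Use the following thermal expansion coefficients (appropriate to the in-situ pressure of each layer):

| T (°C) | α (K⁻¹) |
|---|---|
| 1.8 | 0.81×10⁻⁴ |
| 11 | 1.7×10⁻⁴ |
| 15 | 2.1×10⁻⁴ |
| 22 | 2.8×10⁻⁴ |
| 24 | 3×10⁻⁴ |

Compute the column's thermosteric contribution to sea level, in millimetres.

310 mm of thermosteric rise

Layer 1 at 24 °C → α = 3×10⁻⁴ K⁻¹
Layer 2 at 11 °C → α = 1.7×10⁻⁴ K⁻¹
Layer 3 at 1.8 °C → α = 0.81×10⁻⁴ K⁻¹
0–270 m: 1.5 × 270 × 3×10⁻⁴ = 0.12150 m
1.7×10⁻⁴ × 1 × 800 = 0.13600 m
Layer 3: 0.5 × 0.81×10⁻⁴ × 1300 = 0.05265 m
Δh = 0.12150 + 0.13600 + 0.05265 = 0.31015 m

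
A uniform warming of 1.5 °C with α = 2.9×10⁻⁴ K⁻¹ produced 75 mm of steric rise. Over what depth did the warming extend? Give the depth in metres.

about 172 m

H = Δh/(αΔT) = 0.075 / (2.9×10⁻⁴ × 1.5) ≈ 172.4 m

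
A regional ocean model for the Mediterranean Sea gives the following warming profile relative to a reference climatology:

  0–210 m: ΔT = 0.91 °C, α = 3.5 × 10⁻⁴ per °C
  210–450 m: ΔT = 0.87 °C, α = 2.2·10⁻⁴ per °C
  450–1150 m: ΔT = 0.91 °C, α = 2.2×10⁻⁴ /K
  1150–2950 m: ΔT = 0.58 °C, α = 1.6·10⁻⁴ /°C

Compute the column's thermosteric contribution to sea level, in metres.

210 × 3.5×10⁻⁴ × 0.91 = 0.066885 m
210–450 m: 240 × 2.2×10⁻⁴ × 0.87 = 0.045936 m
450–1150 m: 2.2×10⁻⁴ × 0.91 × 700 = 0.14014 m
1.6×10⁻⁴ × 1800 × 0.58 = 0.16704 m
Δh = 0.066885 + 0.045936 + 0.14014 + 0.16704 = 0.420001 m

0.420 m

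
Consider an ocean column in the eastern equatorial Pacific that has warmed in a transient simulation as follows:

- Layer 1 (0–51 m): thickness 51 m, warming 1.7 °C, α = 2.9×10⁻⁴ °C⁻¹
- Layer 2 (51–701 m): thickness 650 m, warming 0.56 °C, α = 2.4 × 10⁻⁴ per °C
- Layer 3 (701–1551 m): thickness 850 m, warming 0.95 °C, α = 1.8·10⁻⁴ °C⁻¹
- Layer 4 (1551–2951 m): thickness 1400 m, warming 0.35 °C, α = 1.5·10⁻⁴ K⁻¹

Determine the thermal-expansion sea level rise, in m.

0–51 m: 51 × 2.9×10⁻⁴ × 1.7 = 0.025143 m
Layer 2: 650 × 2.4×10⁻⁴ × 0.56 = 0.08736 m
850 × 0.95 × 1.8×10⁻⁴ = 0.14535 m
1400 × 0.35 × 1.5×10⁻⁴ = 0.07350 m
Δh = 0.025143 + 0.08736 + 0.14535 + 0.07350 = 0.331353 m

about 0.33 m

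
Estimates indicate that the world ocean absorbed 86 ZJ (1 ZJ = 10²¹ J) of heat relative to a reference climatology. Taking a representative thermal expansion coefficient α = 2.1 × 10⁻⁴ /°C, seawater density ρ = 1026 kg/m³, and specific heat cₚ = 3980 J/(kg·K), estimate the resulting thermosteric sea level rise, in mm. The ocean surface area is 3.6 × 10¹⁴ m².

Δh ≈ 12.3 mm

Per unit area: Q = 86×10²¹ / (3.6×10¹⁴) ≈ 2.389×10⁸ J/m²
Δh = αQ/(ρcₚ) = 2.1×10⁻⁴ × 2.389×10⁸ / (1026 × 3980) ≈ 0.012286 m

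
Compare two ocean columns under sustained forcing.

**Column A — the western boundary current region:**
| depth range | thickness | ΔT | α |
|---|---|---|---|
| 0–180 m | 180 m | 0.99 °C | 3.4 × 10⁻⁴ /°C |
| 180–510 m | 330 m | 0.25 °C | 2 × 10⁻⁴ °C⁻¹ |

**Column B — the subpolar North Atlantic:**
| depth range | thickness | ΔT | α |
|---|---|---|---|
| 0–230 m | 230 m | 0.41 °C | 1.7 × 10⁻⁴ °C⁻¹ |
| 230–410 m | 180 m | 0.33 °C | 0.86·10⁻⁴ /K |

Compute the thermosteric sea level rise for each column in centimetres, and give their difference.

A: 7.7 cm; B: 2.1 cm; difference 5.6 cm

A 180 × 0.99 × 3.4×10⁻⁴ = 0.060588 m
A 180–510 m: 0.25 × 2×10⁻⁴ × 330 = 0.01650 m
A total: 0.077088 m
B 1.7×10⁻⁴ × 0.41 × 230 = 0.016031 m
B 0.33 × 180 × 0.86×10⁻⁴ = 0.0051084 m
B total: 0.0211394 m
Difference: 0.077088 − 0.0211394 = 0.0559486 m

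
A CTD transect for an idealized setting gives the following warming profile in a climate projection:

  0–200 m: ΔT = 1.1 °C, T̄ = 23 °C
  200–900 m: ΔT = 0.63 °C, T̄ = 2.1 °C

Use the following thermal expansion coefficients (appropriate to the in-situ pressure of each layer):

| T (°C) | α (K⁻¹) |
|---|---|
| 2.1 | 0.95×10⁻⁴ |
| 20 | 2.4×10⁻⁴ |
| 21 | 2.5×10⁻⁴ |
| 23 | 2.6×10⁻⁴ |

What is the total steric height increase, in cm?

9.91 cm

Layer 1 at 23 °C → α = 2.6×10⁻⁴ K⁻¹
Layer 2 at 2.1 °C → α = 0.95×10⁻⁴ K⁻¹
Layer 1: 1.1 × 2.6×10⁻⁴ × 200 = 0.05720 m
0.63 × 700 × 0.95×10⁻⁴ = 0.041895 m
Δh = 0.05720 + 0.041895 = 0.099095 m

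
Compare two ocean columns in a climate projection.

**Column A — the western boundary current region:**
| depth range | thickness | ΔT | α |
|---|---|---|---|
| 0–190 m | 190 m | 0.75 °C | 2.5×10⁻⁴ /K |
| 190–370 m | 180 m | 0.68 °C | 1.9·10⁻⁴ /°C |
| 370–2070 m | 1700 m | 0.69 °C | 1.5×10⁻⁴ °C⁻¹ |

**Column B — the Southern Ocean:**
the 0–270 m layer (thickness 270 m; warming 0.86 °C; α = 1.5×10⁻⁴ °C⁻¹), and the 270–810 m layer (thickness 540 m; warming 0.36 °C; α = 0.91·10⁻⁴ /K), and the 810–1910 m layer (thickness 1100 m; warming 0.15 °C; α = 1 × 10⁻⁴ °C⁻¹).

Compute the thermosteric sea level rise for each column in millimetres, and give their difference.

A: 230 mm; B: 69 mm; difference 170 mm

A Layer 1: 0.75 × 2.5×10⁻⁴ × 190 = 0.035625 m
A Layer 2: 1.9×10⁻⁴ × 0.68 × 180 = 0.023256 m
A 1.5×10⁻⁴ × 0.69 × 1700 = 0.17595 m
A total: 0.234831 m
B 0.86 × 1.5×10⁻⁴ × 270 = 0.03483 m
B Layer 2: 0.91×10⁻⁴ × 540 × 0.36 = 0.0176904 m
B Layer 3: 1×10⁻⁴ × 1100 × 0.15 = 0.01650 m
B total: 0.0690204 m
Difference: 0.234831 − 0.0690204 = 0.1658106 m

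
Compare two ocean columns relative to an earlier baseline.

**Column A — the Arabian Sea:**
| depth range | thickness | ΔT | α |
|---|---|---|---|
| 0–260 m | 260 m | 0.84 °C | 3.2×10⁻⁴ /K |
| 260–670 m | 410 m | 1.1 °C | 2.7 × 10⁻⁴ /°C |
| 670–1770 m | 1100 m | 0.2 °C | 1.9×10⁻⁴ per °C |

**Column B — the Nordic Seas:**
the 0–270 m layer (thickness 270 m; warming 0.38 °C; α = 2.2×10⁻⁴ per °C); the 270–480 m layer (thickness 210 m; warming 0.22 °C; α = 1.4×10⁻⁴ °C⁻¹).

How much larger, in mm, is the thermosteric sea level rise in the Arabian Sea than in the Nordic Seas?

A Layer 1: 3.2×10⁻⁴ × 0.84 × 260 = 0.069888 m
A Layer 2: 1.1 × 410 × 2.7×10⁻⁴ = 0.12177 m
A Layer 3: 1.9×10⁻⁴ × 1100 × 0.2 = 0.04180 m
A total: 0.233458 m
B 0–270 m: 270 × 0.38 × 2.2×10⁻⁴ = 0.022572 m
B 210 × 0.22 × 1.4×10⁻⁴ = 0.006468 m
B total: 0.02904 m
Difference: 0.233458 − 0.02904 = 0.204418 m

200 mm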